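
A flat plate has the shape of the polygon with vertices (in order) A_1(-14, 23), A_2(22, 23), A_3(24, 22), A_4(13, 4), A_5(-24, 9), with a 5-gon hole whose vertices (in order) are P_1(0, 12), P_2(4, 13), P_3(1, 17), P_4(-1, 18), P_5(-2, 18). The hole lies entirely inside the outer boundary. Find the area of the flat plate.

631.5

Outer boundary:
Apply the surveyor's formula: 2A = Σ (x_i·y_{i+1} − x_{i+1}·y_i), indices taken mod 5.
A_1→A_2: (-14)(23) − (22)(23) = -828
A_2→A_3: (22)(22) − (24)(23) = -68
A_3→A_4: (24)(4) − (13)(22) = -190
A_4→A_5: (13)(9) − (-24)(4) = 213
A_5→A_1: (-24)(23) − (-14)(9) = -426
Σ = -1299
Area = |Σ|/2 = 649.5.
Hole:
Σ = (-48) + (55) + (35) + (18) + (-24) = 36
Area = |Σ|/2 = 18.
Net area = 649.5 − 18 = 631.5.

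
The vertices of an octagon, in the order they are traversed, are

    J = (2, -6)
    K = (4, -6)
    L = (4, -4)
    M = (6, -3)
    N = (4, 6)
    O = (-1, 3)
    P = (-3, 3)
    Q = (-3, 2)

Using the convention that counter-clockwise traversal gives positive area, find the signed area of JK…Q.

60.5

Apply the shoelace formula: 2A = Σ (x_i·y_{i+1} − x_{i+1}·y_i), indices taken mod 8.
Σ = (12) + (8) + (12) + (48) + (18) + (6) + (3) + (14) = 121
Signed area = Σ/2 = 60.5 (positive ⇒ counter-clockwise traversal).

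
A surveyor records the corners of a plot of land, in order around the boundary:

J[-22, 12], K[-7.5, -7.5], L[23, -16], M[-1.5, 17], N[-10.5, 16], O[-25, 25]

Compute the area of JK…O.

728.25

Apply the shoelace (surveyor's) formula: 2A = Σ (x_i·y_{i+1} − x_{i+1}·y_i), indices taken mod 6.
J→K: (-22)(-7.5) − (-7.5)(12) = 255
K→L: (-7.5)(-16) − (23)(-7.5) = 292.5
L→M: (23)(17) − (-1.5)(-16) = 367
M→N: (-1.5)(16) − (-10.5)(17) = 154.5
N→O: (-10.5)(25) − (-25)(16) = 137.5
O→J: (-25)(12) − (-22)(25) = 250
Σ = 1456.5
Area = |Σ|/2 = 728.25.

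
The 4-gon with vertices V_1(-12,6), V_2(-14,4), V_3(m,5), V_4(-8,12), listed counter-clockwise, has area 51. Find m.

0

Write out the shoelace sum; only the two edges meeting at V_3 involve m:
2·Area = [((-14)·5 − m·4) + (m·12 − (-8)·5)] + 132
       = 8·m + 102 = 102
⇒ m = 0.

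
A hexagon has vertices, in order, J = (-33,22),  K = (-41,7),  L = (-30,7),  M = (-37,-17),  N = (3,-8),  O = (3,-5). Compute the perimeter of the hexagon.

142

|JK| = √((-8)² + (-15)²) = √289 = 17
|KL| = √((11)² + (0)²) = √121 = 11
|LM| = √((-7)² + (-24)²) = √625 = 25
|MN| = √((40)² + (9)²) = √1681 = 41
|NO| = √((0)² + (3)²) = √9 = 3
|OJ| = √((-36)² + (27)²) = √2025 = 45
Perimeter = 17 + 11 + 25 + 41 + 3 + 45 = 142.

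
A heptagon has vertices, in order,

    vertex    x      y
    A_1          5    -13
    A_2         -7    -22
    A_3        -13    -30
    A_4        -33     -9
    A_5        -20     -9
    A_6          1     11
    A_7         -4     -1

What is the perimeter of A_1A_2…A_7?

124

|A_1A_2| = √((-12)² + (-9)²) = √225 = 15
|A_2A_3| = √((-6)² + (-8)²) = √100 = 10
|A_3A_4| = √((-20)² + (21)²) = √841 = 29
|A_4A_5| = √((13)² + (0)²) = √169 = 13
|A_5A_6| = √((21)² + (20)²) = √841 = 29
|A_6A_7| = √((-5)² + (-12)²) = √169 = 13
|A_7A_1| = √((9)² + (-12)²) = √225 = 15
Perimeter = 15 + 10 + 29 + 13 + 29 + 13 + 15 = 124.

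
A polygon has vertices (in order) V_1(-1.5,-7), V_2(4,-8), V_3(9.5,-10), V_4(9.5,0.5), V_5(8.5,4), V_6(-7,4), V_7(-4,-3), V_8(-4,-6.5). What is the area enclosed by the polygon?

170.375

Apply the shoelace (surveyor's) formula: 2A = Σ (x_i·y_{i+1} − x_{i+1}·y_i), indices taken mod 8.
Σ = (40) + (36) + (99.75) + (33.75) + (62) + (37) + (14) + (18.25) = 340.75
Area = |Σ|/2 = 170.375.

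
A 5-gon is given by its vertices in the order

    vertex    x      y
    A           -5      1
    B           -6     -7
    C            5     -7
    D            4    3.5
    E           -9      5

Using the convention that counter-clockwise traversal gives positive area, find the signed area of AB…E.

115.5

Apply the shoelace (surveyor's) formula: 2A = Σ (x_i·y_{i+1} − x_{i+1}·y_i), indices taken mod 5.
Σ = (41) + (77) + (45.5) + (51.5) + (16) = 231
Signed area = Σ/2 = 115.5 (positive ⇒ counter-clockwise traversal).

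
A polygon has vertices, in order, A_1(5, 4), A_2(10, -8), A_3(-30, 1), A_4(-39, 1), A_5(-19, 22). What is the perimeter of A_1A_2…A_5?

122

|A_1A_2| = √((5)² + (-12)²) = √169 = 13
|A_2A_3| = √((-40)² + (9)²) = √1681 = 41
|A_3A_4| = √((-9)² + (0)²) = √81 = 9
|A_4A_5| = √((20)² + (21)²) = √841 = 29
|A_5A_1| = √((24)² + (-18)²) = √900 = 30
Perimeter = 13 + 41 + 9 + 29 + 30 = 122.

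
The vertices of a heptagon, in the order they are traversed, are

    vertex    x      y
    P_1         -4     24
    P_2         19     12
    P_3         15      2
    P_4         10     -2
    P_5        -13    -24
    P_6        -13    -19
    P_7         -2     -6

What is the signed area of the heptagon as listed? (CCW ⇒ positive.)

-529.5

Apply the shoelace formula: 2A = Σ (x_i·y_{i+1} − x_{i+1}·y_i), indices taken mod 7.
P_1→P_2: (-4)(12) − (19)(24) = -504
P_2→P_3: (19)(2) − (15)(12) = -142
P_3→P_4: (15)(-2) − (10)(2) = -50
P_4→P_5: (10)(-24) − (-13)(-2) = -266
P_5→P_6: (-13)(-19) − (-13)(-24) = -65
P_6→P_7: (-13)(-6) − (-2)(-19) = 40
P_7→P_1: (-2)(24) − (-4)(-6) = -72
Σ = -1059
Signed area = Σ/2 = -529.5 (negative ⇒ clockwise traversal).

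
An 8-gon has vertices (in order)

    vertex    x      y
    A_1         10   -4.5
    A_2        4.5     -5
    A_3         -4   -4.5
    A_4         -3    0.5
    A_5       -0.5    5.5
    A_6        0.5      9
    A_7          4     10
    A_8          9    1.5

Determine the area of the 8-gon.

Apply the shoelace (surveyor's) formula: 2A = Σ (x_i·y_{i+1} − x_{i+1}·y_i), indices taken mod 8.
Σ = (-29.75) + (-40.25) + (-15.5) + (-16.25) + (-7.25) + (-31) + (-84) + (-55.5) = -279.5
Area = |Σ|/2 = 139.75.

139.75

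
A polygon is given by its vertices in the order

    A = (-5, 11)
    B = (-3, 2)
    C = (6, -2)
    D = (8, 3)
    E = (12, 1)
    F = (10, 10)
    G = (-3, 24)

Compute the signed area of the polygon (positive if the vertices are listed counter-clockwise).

Apply the shoelace (surveyor's) formula: 2A = Σ (x_i·y_{i+1} − x_{i+1}·y_i), indices taken mod 7.
A→B: (-5)(2) − (-3)(11) = 23
B→C: (-3)(-2) − (6)(2) = -6
C→D: (6)(3) − (8)(-2) = 34
D→E: (8)(1) − (12)(3) = -28
E→F: (12)(10) − (10)(1) = 110
F→G: (10)(24) − (-3)(10) = 270
G→A: (-3)(11) − (-5)(24) = 87
Σ = 490
Signed area = Σ/2 = 245 (positive ⇒ counter-clockwise traversal).

245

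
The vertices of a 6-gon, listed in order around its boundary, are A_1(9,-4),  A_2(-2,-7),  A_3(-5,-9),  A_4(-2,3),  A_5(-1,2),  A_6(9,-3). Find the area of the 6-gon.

Apply Gauss's area formula: 2A = Σ (x_i·y_{i+1} − x_{i+1}·y_i), indices taken mod 6.
Cross-terms: -71, -17, -33, -1, -15, -9  ⇒  Σ = -146
Area = |Σ|/2 = 73.

73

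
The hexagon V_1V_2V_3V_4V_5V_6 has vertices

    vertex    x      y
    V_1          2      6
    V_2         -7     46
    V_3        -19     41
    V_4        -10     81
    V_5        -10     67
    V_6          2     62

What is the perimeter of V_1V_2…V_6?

|V_1V_2| = √((-9)² + (40)²) = √1681 = 41
|V_2V_3| = √((-12)² + (-5)²) = √169 = 13
|V_3V_4| = √((9)² + (40)²) = √1681 = 41
|V_4V_5| = √((0)² + (-14)²) = √196 = 14
|V_5V_6| = √((12)² + (-5)²) = √169 = 13
|V_6V_1| = √((0)² + (-56)²) = √3136 = 56
Perimeter = 41 + 13 + 41 + 14 + 13 + 56 = 178.

178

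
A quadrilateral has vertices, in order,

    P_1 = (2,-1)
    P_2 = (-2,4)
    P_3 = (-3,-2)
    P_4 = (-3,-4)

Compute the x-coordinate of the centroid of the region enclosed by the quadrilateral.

Apply the shoelace (surveyor's) formula. First the cross-terms c_i = x_i·y_{i+1} − x_{i+1}·y_i:
  6, 16, 6, 11  ⇒  2A = 39, A = 19.5.
Then Σ (x_i + x_{i+1})·c_i = -127, so x̄ = -127 / (6·19.5) = -127/117.

-127/117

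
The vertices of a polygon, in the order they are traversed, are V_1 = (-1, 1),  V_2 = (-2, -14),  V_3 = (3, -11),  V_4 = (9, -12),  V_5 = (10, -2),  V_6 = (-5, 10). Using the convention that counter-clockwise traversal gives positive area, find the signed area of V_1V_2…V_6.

170

V_1→V_2: (-1)(-14) − (-2)(1) = 16
V_2→V_3: (-2)(-11) − (3)(-14) = 64
V_3→V_4: (3)(-12) − (9)(-11) = 63
V_4→V_5: (9)(-2) − (10)(-12) = 102
V_5→V_6: (10)(10) − (-5)(-2) = 90
V_6→V_1: (-5)(1) − (-1)(10) = 5
Σ = 340
Signed area = Σ/2 = 170 (positive ⇒ counter-clockwise traversal).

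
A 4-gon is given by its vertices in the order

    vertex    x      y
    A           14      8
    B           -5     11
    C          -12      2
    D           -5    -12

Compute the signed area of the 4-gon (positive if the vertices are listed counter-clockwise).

299

Cross-terms: 194, 122, 154, 128  ⇒  Σ = 598
Signed area = Σ/2 = 299 (positive ⇒ counter-clockwise traversal).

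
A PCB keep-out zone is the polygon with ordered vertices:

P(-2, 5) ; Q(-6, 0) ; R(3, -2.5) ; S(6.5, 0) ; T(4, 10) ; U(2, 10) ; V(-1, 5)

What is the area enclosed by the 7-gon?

Cross-terms: 30, 15, 16.25, 65, 20, 20, 5  ⇒  Σ = 171.25
Area = |Σ|/2 = 85.625.

85.625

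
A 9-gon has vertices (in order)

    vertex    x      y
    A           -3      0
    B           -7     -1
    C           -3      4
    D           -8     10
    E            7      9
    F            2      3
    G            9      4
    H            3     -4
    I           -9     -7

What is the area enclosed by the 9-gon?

155

Apply the shoelace (surveyor's) formula: 2A = Σ (x_i·y_{i+1} − x_{i+1}·y_i), indices taken mod 9.
Σ = (3) + (-31) + (2) + (-142) + (3) + (-19) + (-48) + (-57) + (-21) = -310
Area = |Σ|/2 = 155.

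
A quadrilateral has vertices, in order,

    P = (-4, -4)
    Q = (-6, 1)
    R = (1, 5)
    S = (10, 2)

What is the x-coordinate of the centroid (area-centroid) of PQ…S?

Apply the surveyor's formula. First the cross-terms c_i = x_i·y_{i+1} − x_{i+1}·y_i:
  -28, -31, -48, -32  ⇒  2A = -139, A = -69.5.
Then Σ (x_i + x_{i+1})·c_i = -285, so x̄ = -285 / (6·(-69.5)) = 95/139.

95/139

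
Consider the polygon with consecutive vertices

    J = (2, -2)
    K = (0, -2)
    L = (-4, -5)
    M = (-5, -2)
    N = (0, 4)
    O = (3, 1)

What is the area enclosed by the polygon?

Apply Gauss's area formula: 2A = Σ (x_i·y_{i+1} − x_{i+1}·y_i), indices taken mod 6.
Σ = (-4) + (-8) + (-17) + (-20) + (-12) + (-8) = -69
Area = |Σ|/2 = 34.5.

34.5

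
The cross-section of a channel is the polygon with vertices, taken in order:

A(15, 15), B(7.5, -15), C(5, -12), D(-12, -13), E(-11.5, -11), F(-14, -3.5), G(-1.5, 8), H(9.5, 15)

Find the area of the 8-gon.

Apply the surveyor's formula: 2A = Σ (x_i·y_{i+1} − x_{i+1}·y_i), indices taken mod 8.
Cross-terms: -337.5, -15, -209, -17.5, -113.75, -117.25, -98.5, -82.5  ⇒  Σ = -991
Area = |Σ|/2 = 495.5.

495.5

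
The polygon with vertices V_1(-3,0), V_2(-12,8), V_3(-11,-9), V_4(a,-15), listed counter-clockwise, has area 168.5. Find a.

5

Write out the shoelace sum; only the two edges meeting at V_4 involve a:
2·Area = [((-11)·(-15) − a·(-9)) + (a·0 − (-3)·(-15))] + 172
       = 9·a + 292 = 337
⇒ a = 5.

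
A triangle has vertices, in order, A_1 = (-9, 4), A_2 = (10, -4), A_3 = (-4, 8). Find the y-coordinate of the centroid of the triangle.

Apply the shoelace (surveyor's) formula. First the cross-terms c_i = x_i·y_{i+1} − x_{i+1}·y_i:
  -4, 64, 56  ⇒  2A = 116, A = 58.
Then Σ (y_i + y_{i+1})·c_i = 928, so ȳ = 928 / (6·58) = 8/3.

8/3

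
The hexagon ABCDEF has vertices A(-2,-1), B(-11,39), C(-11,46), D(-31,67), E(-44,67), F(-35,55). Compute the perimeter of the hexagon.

|AB| = √((-9)² + (40)²) = √1681 = 41
|BC| = √((0)² + (7)²) = √49 = 7
|CD| = √((-20)² + (21)²) = √841 = 29
|DE| = √((-13)² + (0)²) = √169 = 13
|EF| = √((9)² + (-12)²) = √225 = 15
|FA| = √((33)² + (-56)²) = √4225 = 65
Perimeter = 41 + 7 + 29 + 13 + 15 + 65 = 170.

170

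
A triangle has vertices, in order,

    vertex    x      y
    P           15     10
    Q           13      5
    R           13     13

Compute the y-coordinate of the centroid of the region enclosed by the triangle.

Apply Gauss's area formula. First the cross-terms c_i = x_i·y_{i+1} − x_{i+1}·y_i:
  -55, 104, -65  ⇒  2A = -16, A = -8.
Then Σ (y_i + y_{i+1})·c_i = -448, so ȳ = -448 / (6·(-8)) = 28/3.

28/3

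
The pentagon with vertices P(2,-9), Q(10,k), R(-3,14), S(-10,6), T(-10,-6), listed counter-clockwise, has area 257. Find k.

-12

Write out the shoelace sum; only the two edges meeting at Q involve k:
2·Area = [(2·k − 10·(-9)) + (10·14 − (-3)·k)] + 344
       = 5·k + 574 = 514
⇒ k = -12.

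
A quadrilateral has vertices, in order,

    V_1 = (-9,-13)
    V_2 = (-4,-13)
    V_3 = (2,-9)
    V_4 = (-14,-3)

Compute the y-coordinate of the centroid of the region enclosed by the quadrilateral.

Apply the shoelace (surveyor's) formula. First the cross-terms c_i = x_i·y_{i+1} − x_{i+1}·y_i:
  65, 62, -132, 155  ⇒  2A = 150, A = 75.
Then Σ (y_i + y_{i+1})·c_i = -3950, so ȳ = -3950 / (6·75) = -79/9.

-79/9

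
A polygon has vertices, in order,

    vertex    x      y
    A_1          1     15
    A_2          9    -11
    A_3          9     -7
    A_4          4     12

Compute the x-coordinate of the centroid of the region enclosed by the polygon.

598/111

Apply the surveyor's formula. First the cross-terms c_i = x_i·y_{i+1} − x_{i+1}·y_i:
  -146, 36, 136, 48  ⇒  2A = 74, A = 37.
Then Σ (x_i + x_{i+1})·c_i = 1196, so x̄ = 1196 / (6·37) = 598/111.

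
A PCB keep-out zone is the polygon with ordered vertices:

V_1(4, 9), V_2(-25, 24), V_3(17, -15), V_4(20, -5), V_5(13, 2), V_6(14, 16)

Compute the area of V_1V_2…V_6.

Apply the shoelace (surveyor's) formula: 2A = Σ (x_i·y_{i+1} − x_{i+1}·y_i), indices taken mod 6.
Σ = (321) + (-33) + (215) + (105) + (180) + (62) = 850
Area = |Σ|/2 = 425.

425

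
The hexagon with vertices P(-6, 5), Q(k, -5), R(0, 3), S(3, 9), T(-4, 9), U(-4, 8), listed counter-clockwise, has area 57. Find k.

The doubled signed area Σ (x_i y_{i+1} − x_{i+1} y_i) is linear in k.
With k=0 it equals 116; the coefficient of k is -2 (from the two edges through Q).
So -2·k + 116 = 2·57 = 114 ⇒ k = 1.

1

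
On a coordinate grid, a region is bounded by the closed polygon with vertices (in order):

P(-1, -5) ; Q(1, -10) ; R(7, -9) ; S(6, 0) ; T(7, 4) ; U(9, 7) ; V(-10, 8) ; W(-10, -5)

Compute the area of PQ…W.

242

Apply the shoelace formula: 2A = Σ (x_i·y_{i+1} − x_{i+1}·y_i), indices taken mod 8.
Σ = (15) + (61) + (54) + (24) + (13) + (142) + (130) + (45) = 484
Area = |Σ|/2 = 242.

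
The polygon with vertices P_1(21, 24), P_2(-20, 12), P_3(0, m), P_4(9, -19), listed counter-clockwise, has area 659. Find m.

1

Write out the shoelace sum; only the two edges meeting at P_3 involve m:
2·Area = [((-20)·m − 0·12) + (0·(-19) − 9·m)] + 1347
       = -29·m + 1347 = 1318
⇒ m = 1.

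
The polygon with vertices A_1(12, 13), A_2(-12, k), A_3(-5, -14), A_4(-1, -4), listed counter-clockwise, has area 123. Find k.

-7

Write out the shoelace sum; only the two edges meeting at A_2 involve k:
2·Area = [(12·k − (-12)·13) + ((-12)·(-14) − (-5)·k)] + 41
       = 17·k + 365 = 246
⇒ k = -7.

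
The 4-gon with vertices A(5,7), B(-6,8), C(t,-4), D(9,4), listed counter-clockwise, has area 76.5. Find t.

The doubled signed area Σ (x_i y_{i+1} − x_{i+1} y_i) is linear in t.
With t=0 it equals 185; the coefficient of t is -4 (from the two edges through C).
So -4·t + 185 = 2·76.5 = 153 ⇒ t = 8.

8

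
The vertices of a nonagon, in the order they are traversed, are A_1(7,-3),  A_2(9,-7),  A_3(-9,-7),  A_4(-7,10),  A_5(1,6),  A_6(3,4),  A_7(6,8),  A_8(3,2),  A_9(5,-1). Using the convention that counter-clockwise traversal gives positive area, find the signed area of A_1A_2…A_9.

-193

Σ = (-22) + (-126) + (-139) + (-52) + (-14) + (0) + (-12) + (-13) + (-8) = -386
Signed area = Σ/2 = -193 (negative ⇒ clockwise traversal).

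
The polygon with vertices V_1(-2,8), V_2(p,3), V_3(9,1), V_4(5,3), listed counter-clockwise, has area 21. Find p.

-1

Write out the shoelace sum; only the two edges meeting at V_2 involve p:
2·Area = [((-2)·3 − p·8) + (p·1 − 9·3)] + 68
       = -7·p + 35 = 42
⇒ p = -1.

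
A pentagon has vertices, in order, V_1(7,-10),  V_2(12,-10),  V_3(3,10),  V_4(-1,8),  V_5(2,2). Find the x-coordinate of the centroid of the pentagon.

1472/273

Apply the surveyor's formula. First the cross-terms c_i = x_i·y_{i+1} − x_{i+1}·y_i:
  50, 150, 34, -18, -34  ⇒  2A = 182, A = 91.
Then Σ (x_i + x_{i+1})·c_i = 2944, so x̄ = 2944 / (6·91) = 1472/273.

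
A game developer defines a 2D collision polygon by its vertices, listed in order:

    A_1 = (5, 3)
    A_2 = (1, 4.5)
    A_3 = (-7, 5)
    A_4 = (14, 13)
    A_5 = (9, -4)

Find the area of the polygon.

Σ = (19.5) + (36.5) + (-161) + (-173) + (47) = -231
Area = |Σ|/2 = 115.5.

115.5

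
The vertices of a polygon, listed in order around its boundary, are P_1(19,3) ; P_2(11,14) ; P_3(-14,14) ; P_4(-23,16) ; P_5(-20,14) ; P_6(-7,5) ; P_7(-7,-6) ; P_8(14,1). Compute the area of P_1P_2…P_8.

427

Apply the shoelace (surveyor's) formula: 2A = Σ (x_i·y_{i+1} − x_{i+1}·y_i), indices taken mod 8.
Cross-terms: 233, 350, 98, -2, -2, 77, 77, 23  ⇒  Σ = 854
Area = |Σ|/2 = 427.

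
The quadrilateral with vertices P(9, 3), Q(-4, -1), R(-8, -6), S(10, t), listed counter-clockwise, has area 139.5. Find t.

The doubled signed area Σ (x_i y_{i+1} − x_{i+1} y_i) is linear in t.
With t=0 it equals 109; the coefficient of t is -17 (from the two edges through S).
So -17·t + 109 = 2·139.5 = 279 ⇒ t = -10.

-10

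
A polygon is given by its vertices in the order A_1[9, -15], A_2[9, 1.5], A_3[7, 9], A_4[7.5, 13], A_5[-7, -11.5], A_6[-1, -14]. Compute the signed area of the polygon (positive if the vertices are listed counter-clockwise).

Apply the shoelace formula: 2A = Σ (x_i·y_{i+1} − x_{i+1}·y_i), indices taken mod 6.
Cross-terms: 148.5, 70.5, 23.5, 4.75, 86.5, 141  ⇒  Σ = 474.75
Signed area = Σ/2 = 237.375 (positive ⇒ counter-clockwise traversal).

237.375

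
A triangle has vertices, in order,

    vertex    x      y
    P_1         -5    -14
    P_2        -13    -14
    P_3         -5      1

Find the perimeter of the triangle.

40

|P_1P_2| = √((-8)² + (0)²) = √64 = 8
|P_2P_3| = √((8)² + (15)²) = √289 = 17
|P_3P_1| = √((0)² + (-15)²) = √225 = 15
Perimeter = 8 + 17 + 15 = 40.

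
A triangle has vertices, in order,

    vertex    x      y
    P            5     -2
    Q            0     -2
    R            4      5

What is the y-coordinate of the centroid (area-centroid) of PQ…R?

1/3

Apply the shoelace (surveyor's) formula. First the cross-terms c_i = x_i·y_{i+1} − x_{i+1}·y_i:
  -10, 8, -33  ⇒  2A = -35, A = -17.5.
Then Σ (y_i + y_{i+1})·c_i = -35, so ȳ = -35 / (6·(-17.5)) = 1/3.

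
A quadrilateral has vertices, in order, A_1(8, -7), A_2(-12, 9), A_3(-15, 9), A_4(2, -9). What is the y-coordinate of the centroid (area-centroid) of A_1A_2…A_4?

-233/285

Apply Gauss's area formula. First the cross-terms c_i = x_i·y_{i+1} − x_{i+1}·y_i:
  -12, 27, 117, 58  ⇒  2A = 190, A = 95.
Then Σ (y_i + y_{i+1})·c_i = -466, so ȳ = -466 / (6·95) = -233/285.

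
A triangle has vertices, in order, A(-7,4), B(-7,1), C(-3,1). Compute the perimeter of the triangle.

|AB| = √((0)² + (-3)²) = √9 = 3
|BC| = √((4)² + (0)²) = √16 = 4
|CA| = √((-4)² + (3)²) = √25 = 5
Perimeter = 3 + 4 + 5 = 12.

12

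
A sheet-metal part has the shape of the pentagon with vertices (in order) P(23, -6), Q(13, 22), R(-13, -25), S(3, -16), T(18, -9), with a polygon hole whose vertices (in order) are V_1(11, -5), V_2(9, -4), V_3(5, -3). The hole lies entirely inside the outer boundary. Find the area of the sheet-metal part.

593

Outer boundary:
Apply the shoelace (surveyor's) formula: 2A = Σ (x_i·y_{i+1} − x_{i+1}·y_i), indices taken mod 5.
Cross-terms: 584, -39, 283, 261, 99  ⇒  Σ = 1188
Area = |Σ|/2 = 594.
Hole:
Cross-terms: 1, -7, 8  ⇒  Σ = 2
Area = |Σ|/2 = 1.
Net area = 594 − 1 = 593.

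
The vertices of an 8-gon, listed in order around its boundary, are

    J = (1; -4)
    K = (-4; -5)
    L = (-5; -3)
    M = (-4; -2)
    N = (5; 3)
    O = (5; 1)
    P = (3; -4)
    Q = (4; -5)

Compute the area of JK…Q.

J→K: (1)(-5) − (-4)(-4) = -21
K→L: (-4)(-3) − (-5)(-5) = -13
L→M: (-5)(-2) − (-4)(-3) = -2
M→N: (-4)(3) − (5)(-2) = -2
N→O: (5)(1) − (5)(3) = -10
O→P: (5)(-4) − (3)(1) = -23
P→Q: (3)(-5) − (4)(-4) = 1
Q→J: (4)(-4) − (1)(-5) = -11
Σ = -81
Area = |Σ|/2 = 40.5.

40.5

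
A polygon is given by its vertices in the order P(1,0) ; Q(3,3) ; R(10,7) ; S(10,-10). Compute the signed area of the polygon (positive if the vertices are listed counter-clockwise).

Apply the surveyor's formula: 2A = Σ (x_i·y_{i+1} − x_{i+1}·y_i), indices taken mod 4.
P→Q: (1)(3) − (3)(0) = 3
Q→R: (3)(7) − (10)(3) = -9
R→S: (10)(-10) − (10)(7) = -170
S→P: (10)(0) − (1)(-10) = 10
Σ = -166
Signed area = Σ/2 = -83 (negative ⇒ clockwise traversal).

-83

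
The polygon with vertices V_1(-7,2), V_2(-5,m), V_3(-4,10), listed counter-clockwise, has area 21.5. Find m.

-7

The doubled signed area Σ (x_i y_{i+1} − x_{i+1} y_i) is linear in m.
With m=0 it equals 22; the coefficient of m is -3 (from the two edges through V_2).
So -3·m + 22 = 2·21.5 = 43 ⇒ m = -7.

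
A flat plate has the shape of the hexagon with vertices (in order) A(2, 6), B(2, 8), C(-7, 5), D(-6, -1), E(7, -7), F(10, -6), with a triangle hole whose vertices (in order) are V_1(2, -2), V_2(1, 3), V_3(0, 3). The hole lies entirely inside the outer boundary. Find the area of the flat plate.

125.5

Outer boundary:
Cross-terms: 4, 66, 37, 49, 28, 72  ⇒  Σ = 256
Area = |Σ|/2 = 128.
Hole:
Apply Gauss's area formula: 2A = Σ (x_i·y_{i+1} − x_{i+1}·y_i), indices taken mod 3.
Σ = (8) + (3) + (-6) = 5
Area = |Σ|/2 = 2.5.
Net area = 128 − 2.5 = 125.5.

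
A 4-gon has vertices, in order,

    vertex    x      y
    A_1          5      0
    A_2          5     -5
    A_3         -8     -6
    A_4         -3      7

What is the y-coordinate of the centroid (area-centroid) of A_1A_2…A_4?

-16/17

Apply the shoelace (surveyor's) formula. First the cross-terms c_i = x_i·y_{i+1} − x_{i+1}·y_i:
  -25, -70, -74, -35  ⇒  2A = -204, A = -102.
Then Σ (y_i + y_{i+1})·c_i = 576, so ȳ = 576 / (6·(-102)) = -16/17.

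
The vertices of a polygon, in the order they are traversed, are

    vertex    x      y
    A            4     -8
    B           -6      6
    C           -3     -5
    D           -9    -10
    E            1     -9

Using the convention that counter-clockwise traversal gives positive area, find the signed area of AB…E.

64

Cross-terms: -24, 48, -15, 91, 28  ⇒  Σ = 128
Signed area = Σ/2 = 64 (positive ⇒ counter-clockwise traversal).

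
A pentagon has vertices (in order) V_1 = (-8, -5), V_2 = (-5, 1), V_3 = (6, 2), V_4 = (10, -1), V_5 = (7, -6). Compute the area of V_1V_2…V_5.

Σ = (-33) + (-16) + (-26) + (-53) + (-83) = -211
Area = |Σ|/2 = 105.5.

105.5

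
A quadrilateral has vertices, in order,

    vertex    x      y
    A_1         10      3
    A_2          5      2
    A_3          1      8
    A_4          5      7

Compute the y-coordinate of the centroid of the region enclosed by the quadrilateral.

128/27

Apply the surveyor's formula. First the cross-terms c_i = x_i·y_{i+1} − x_{i+1}·y_i:
  5, 38, -33, -55  ⇒  2A = -45, A = -22.5.
Then Σ (y_i + y_{i+1})·c_i = -640, so ȳ = -640 / (6·(-22.5)) = 128/27.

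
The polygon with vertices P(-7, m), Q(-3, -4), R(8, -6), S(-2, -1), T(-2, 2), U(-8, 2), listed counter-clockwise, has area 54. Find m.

-6

The doubled signed area Σ (x_i y_{i+1} − x_{i+1} y_i) is linear in m.
With m=0 it equals 78; the coefficient of m is -5 (from the two edges through P).
So -5·m + 78 = 2·54 = 108 ⇒ m = -6.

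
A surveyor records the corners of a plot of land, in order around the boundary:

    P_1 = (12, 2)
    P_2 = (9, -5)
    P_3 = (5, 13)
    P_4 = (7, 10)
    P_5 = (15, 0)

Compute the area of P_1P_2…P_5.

48.5

Apply the shoelace (surveyor's) formula: 2A = Σ (x_i·y_{i+1} − x_{i+1}·y_i), indices taken mod 5.
Σ = (-78) + (142) + (-41) + (-150) + (30) = -97
Area = |Σ|/2 = 48.5.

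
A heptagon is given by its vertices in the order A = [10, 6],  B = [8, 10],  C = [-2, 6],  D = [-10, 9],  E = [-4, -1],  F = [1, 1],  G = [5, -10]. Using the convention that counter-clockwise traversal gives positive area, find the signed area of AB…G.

160

Apply the shoelace (surveyor's) formula: 2A = Σ (x_i·y_{i+1} − x_{i+1}·y_i), indices taken mod 7.
Cross-terms: 52, 68, 42, 46, -3, -15, 130  ⇒  Σ = 320
Signed area = Σ/2 = 160 (positive ⇒ counter-clockwise traversal).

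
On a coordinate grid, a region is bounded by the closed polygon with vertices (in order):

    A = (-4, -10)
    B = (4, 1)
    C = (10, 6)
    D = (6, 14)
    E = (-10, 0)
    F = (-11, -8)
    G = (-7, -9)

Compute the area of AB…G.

Apply the shoelace (surveyor's) formula: 2A = Σ (x_i·y_{i+1} − x_{i+1}·y_i), indices taken mod 7.
Σ = (36) + (14) + (104) + (140) + (80) + (43) + (34) = 451
Area = |Σ|/2 = 225.5.

225.5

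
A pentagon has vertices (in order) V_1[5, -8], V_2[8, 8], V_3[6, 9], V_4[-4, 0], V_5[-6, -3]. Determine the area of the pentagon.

119.5

Σ = (104) + (24) + (36) + (12) + (63) = 239
Area = |Σ|/2 = 119.5.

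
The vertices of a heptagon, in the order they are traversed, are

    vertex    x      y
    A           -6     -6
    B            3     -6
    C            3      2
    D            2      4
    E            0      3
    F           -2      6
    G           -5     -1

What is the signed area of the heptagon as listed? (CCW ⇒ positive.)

Σ = (54) + (24) + (8) + (6) + (6) + (32) + (24) = 154
Signed area = Σ/2 = 77 (positive ⇒ counter-clockwise traversal).

77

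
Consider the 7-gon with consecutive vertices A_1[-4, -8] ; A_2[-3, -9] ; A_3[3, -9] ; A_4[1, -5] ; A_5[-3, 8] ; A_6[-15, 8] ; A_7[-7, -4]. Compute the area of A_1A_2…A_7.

152.5

A_1→A_2: (-4)(-9) − (-3)(-8) = 12
A_2→A_3: (-3)(-9) − (3)(-9) = 54
A_3→A_4: (3)(-5) − (1)(-9) = -6
A_4→A_5: (1)(8) − (-3)(-5) = -7
A_5→A_6: (-3)(8) − (-15)(8) = 96
A_6→A_7: (-15)(-4) − (-7)(8) = 116
A_7→A_1: (-7)(-8) − (-4)(-4) = 40
Σ = 305
Area = |Σ|/2 = 152.5.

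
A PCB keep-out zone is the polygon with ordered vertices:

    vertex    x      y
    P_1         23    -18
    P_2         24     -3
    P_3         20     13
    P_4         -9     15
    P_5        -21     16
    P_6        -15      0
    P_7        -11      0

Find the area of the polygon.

Σ = (363) + (372) + (417) + (171) + (240) + (0) + (198) = 1761
Area = |Σ|/2 = 880.5.

880.5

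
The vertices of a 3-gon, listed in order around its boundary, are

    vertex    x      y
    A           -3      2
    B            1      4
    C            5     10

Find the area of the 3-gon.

8

Apply the surveyor's formula: 2A = Σ (x_i·y_{i+1} − x_{i+1}·y_i), indices taken mod 3.
Cross-terms: -14, -10, 40  ⇒  Σ = 16
Area = |Σ|/2 = 8.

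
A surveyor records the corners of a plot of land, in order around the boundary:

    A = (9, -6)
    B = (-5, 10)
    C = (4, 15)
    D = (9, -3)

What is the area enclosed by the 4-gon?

114.5

Apply the surveyor's formula: 2A = Σ (x_i·y_{i+1} − x_{i+1}·y_i), indices taken mod 4.
Σ = (60) + (-115) + (-147) + (-27) = -229
Area = |Σ|/2 = 114.5.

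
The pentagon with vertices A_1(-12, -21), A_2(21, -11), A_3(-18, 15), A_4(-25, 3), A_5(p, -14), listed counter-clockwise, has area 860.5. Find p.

The doubled signed area Σ (x_i y_{i+1} − x_{i+1} y_i) is linear in p.
With p=0 it equals 1193; the coefficient of p is -24 (from the two edges through A_5).
So -24·p + 1193 = 2·860.5 = 1721 ⇒ p = -22.

-22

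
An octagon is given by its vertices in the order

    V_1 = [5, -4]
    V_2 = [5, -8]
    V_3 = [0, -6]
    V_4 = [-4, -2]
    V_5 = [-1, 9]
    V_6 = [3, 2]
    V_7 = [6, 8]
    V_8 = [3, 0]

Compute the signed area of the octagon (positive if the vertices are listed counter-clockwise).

-82.5

Apply the surveyor's formula: 2A = Σ (x_i·y_{i+1} − x_{i+1}·y_i), indices taken mod 8.
Σ = (-20) + (-30) + (-24) + (-38) + (-29) + (12) + (-24) + (-12) = -165
Signed area = Σ/2 = -82.5 (negative ⇒ clockwise traversal).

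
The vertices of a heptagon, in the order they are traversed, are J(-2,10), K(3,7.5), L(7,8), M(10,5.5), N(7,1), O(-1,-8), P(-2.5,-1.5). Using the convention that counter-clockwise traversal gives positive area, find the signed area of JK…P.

Σ = (-45) + (-28.5) + (-41.5) + (-28.5) + (-55) + (-18.5) + (-28) = -245
Signed area = Σ/2 = -122.5 (negative ⇒ clockwise traversal).

-122.5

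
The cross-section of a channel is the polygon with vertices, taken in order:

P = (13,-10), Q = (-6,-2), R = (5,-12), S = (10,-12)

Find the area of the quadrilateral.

56

Apply the surveyor's formula: 2A = Σ (x_i·y_{i+1} − x_{i+1}·y_i), indices taken mod 4.
P→Q: (13)(-2) − (-6)(-10) = -86
Q→R: (-6)(-12) − (5)(-2) = 82
R→S: (5)(-12) − (10)(-12) = 60
S→P: (10)(-10) − (13)(-12) = 56
Σ = 112
Area = |Σ|/2 = 56.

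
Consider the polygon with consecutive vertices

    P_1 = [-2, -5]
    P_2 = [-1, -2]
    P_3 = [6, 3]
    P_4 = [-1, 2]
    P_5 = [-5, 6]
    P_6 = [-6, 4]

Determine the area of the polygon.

P_1→P_2: (-2)(-2) − (-1)(-5) = -1
P_2→P_3: (-1)(3) − (6)(-2) = 9
P_3→P_4: (6)(2) − (-1)(3) = 15
P_4→P_5: (-1)(6) − (-5)(2) = 4
P_5→P_6: (-5)(4) − (-6)(6) = 16
P_6→P_1: (-6)(-5) − (-2)(4) = 38
Σ = 81
Area = |Σ|/2 = 40.5.

40.5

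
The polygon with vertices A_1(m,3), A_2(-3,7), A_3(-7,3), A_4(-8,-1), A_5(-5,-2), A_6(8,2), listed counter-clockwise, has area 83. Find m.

Write out the shoelace sum; only the two edges meeting at A_1 involve m:
2·Area = [(8·3 − m·2) + (m·7 − (-3)·3)] + 88
       = 5·m + 121 = 166
⇒ m = 9.

9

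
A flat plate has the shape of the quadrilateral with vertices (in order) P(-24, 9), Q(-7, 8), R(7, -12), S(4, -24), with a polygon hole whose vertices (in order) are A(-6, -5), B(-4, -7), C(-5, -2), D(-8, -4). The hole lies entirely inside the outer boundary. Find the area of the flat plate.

Outer boundary:
Apply the shoelace (surveyor's) formula: 2A = Σ (x_i·y_{i+1} − x_{i+1}·y_i), indices taken mod 4.
P→Q: (-24)(8) − (-7)(9) = -129
Q→R: (-7)(-12) − (7)(8) = 28
R→S: (7)(-24) − (4)(-12) = -120
S→P: (4)(9) − (-24)(-24) = -540
Σ = -761
Area = |Σ|/2 = 380.5.
Hole:
Apply the surveyor's formula: 2A = Σ (x_i·y_{i+1} − x_{i+1}·y_i), indices taken mod 4.
A→B: (-6)(-7) − (-4)(-5) = 22
B→C: (-4)(-2) − (-5)(-7) = -27
C→D: (-5)(-4) − (-8)(-2) = 4
D→A: (-8)(-5) − (-6)(-4) = 16
Σ = 15
Area = |Σ|/2 = 7.5.
Net area = 380.5 − 7.5 = 373.

373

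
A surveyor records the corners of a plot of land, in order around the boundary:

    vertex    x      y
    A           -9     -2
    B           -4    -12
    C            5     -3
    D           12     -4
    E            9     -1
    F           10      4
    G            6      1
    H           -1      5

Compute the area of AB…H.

161

Apply the surveyor's formula: 2A = Σ (x_i·y_{i+1} − x_{i+1}·y_i), indices taken mod 8.
Σ = (100) + (72) + (16) + (24) + (46) + (-14) + (31) + (47) = 322
Area = |Σ|/2 = 161.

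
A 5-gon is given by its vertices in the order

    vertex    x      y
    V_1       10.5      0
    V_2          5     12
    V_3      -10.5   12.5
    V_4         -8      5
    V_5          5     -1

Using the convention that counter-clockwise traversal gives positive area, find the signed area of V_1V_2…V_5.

Σ = (126) + (188.5) + (47.5) + (-17) + (10.5) = 355.5
Signed area = Σ/2 = 177.75 (positive ⇒ counter-clockwise traversal).

177.75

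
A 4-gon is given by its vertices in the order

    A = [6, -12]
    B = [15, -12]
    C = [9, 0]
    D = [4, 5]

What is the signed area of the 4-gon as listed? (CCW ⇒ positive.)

91.5

Apply Gauss's area formula: 2A = Σ (x_i·y_{i+1} − x_{i+1}·y_i), indices taken mod 4.
Cross-terms: 108, 108, 45, -78  ⇒  Σ = 183
Signed area = Σ/2 = 91.5 (positive ⇒ counter-clockwise traversal).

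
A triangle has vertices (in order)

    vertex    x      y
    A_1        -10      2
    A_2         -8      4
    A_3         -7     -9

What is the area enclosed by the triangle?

14

Apply Gauss's area formula: 2A = Σ (x_i·y_{i+1} − x_{i+1}·y_i), indices taken mod 3.
Σ = (-24) + (100) + (-104) = -28
Area = |Σ|/2 = 14.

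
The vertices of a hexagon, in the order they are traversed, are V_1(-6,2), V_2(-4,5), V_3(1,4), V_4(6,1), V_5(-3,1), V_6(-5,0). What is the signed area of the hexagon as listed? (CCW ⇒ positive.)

-31

Apply the shoelace formula: 2A = Σ (x_i·y_{i+1} − x_{i+1}·y_i), indices taken mod 6.
V_1→V_2: (-6)(5) − (-4)(2) = -22
V_2→V_3: (-4)(4) − (1)(5) = -21
V_3→V_4: (1)(1) − (6)(4) = -23
V_4→V_5: (6)(1) − (-3)(1) = 9
V_5→V_6: (-3)(0) − (-5)(1) = 5
V_6→V_1: (-5)(2) − (-6)(0) = -10
Σ = -62
Signed area = Σ/2 = -31 (negative ⇒ clockwise traversal).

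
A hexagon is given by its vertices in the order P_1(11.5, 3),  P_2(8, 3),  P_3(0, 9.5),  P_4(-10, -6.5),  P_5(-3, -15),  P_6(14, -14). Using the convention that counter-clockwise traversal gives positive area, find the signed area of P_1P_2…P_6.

Apply the surveyor's formula: 2A = Σ (x_i·y_{i+1} − x_{i+1}·y_i), indices taken mod 6.
Cross-terms: 10.5, 76, 95, 130.5, 252, 203  ⇒  Σ = 767
Signed area = Σ/2 = 383.5 (positive ⇒ counter-clockwise traversal).

383.5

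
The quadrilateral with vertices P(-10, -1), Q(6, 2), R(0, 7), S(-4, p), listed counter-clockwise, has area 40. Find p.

The doubled signed area Σ (x_i y_{i+1} − x_{i+1} y_i) is linear in p.
With p=0 it equals 60; the coefficient of p is 10 (from the two edges through S).
So 10·p + 60 = 2·40 = 80 ⇒ p = 2.

2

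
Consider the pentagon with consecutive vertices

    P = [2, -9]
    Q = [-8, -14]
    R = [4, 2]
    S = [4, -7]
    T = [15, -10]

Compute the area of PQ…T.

P→Q: (2)(-14) − (-8)(-9) = -100
Q→R: (-8)(2) − (4)(-14) = 40
R→S: (4)(-7) − (4)(2) = -36
S→T: (4)(-10) − (15)(-7) = 65
T→P: (15)(-9) − (2)(-10) = -115
Σ = -146
Area = |Σ|/2 = 73.

73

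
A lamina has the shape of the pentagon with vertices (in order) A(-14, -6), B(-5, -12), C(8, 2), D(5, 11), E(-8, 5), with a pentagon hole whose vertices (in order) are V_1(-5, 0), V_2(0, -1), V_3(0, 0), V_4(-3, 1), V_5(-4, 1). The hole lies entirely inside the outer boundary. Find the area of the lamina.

Outer boundary:
Apply the shoelace formula: 2A = Σ (x_i·y_{i+1} − x_{i+1}·y_i), indices taken mod 5.
Σ = (138) + (86) + (78) + (113) + (118) = 533
Area = |Σ|/2 = 266.5.
Hole:
Σ = (5) + (0) + (0) + (1) + (5) = 11
Area = |Σ|/2 = 5.5.
Net area = 266.5 − 5.5 = 261.

261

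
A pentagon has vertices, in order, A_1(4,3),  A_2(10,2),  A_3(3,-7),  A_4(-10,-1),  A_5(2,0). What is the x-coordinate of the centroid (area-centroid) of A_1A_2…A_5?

Apply the surveyor's formula. First the cross-terms c_i = x_i·y_{i+1} − x_{i+1}·y_i:
  -22, -76, -73, 2, 6  ⇒  2A = -163, A = -81.5.
Then Σ (x_i + x_{i+1})·c_i = -765, so x̄ = -765 / (6·(-81.5)) = 255/163.

255/163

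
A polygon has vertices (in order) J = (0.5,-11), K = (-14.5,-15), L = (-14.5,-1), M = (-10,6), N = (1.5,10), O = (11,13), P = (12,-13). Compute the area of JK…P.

545.5

Apply Gauss's area formula: 2A = Σ (x_i·y_{i+1} − x_{i+1}·y_i), indices taken mod 7.
Σ = (-167) + (-203) + (-97) + (-109) + (-90.5) + (-299) + (-125.5) = -1091
Area = |Σ|/2 = 545.5.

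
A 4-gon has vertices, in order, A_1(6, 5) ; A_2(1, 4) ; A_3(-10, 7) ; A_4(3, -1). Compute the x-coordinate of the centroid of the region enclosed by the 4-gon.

-2/19

Apply the surveyor's formula. First the cross-terms c_i = x_i·y_{i+1} − x_{i+1}·y_i:
  19, 47, -11, 21  ⇒  2A = 76, A = 38.
Then Σ (x_i + x_{i+1})·c_i = -24, so x̄ = -24 / (6·38) = -2/19.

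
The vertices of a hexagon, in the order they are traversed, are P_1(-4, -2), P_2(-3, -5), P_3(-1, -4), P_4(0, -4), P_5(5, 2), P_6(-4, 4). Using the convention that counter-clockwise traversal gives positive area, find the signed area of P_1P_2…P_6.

48.5

Σ = (14) + (7) + (4) + (20) + (28) + (24) = 97
Signed area = Σ/2 = 48.5 (positive ⇒ counter-clockwise traversal).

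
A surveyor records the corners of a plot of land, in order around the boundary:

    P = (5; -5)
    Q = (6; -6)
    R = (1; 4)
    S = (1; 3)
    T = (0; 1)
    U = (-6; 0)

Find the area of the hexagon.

33

Apply the shoelace (surveyor's) formula: 2A = Σ (x_i·y_{i+1} − x_{i+1}·y_i), indices taken mod 6.
Σ = (0) + (30) + (-1) + (1) + (6) + (30) = 66
Area = |Σ|/2 = 33.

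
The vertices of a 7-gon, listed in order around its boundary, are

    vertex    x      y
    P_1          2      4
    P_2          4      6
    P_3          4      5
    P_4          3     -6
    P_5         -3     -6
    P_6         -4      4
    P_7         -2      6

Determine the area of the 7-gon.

Apply the shoelace formula: 2A = Σ (x_i·y_{i+1} − x_{i+1}·y_i), indices taken mod 7.
Cross-terms: -4, -4, -39, -36, -36, -16, -20  ⇒  Σ = -155
Area = |Σ|/2 = 77.5.

77.5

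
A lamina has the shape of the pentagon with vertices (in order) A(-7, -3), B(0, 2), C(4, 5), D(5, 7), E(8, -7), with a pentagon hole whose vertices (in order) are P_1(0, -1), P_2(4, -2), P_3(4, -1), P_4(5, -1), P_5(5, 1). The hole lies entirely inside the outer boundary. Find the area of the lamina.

Outer boundary:
Apply the shoelace formula: 2A = Σ (x_i·y_{i+1} − x_{i+1}·y_i), indices taken mod 5.
Σ = (-14) + (-8) + (3) + (-91) + (-73) = -183
Area = |Σ|/2 = 91.5.
Hole:
Cross-terms: 4, 4, 1, 10, -5  ⇒  Σ = 14
Area = |Σ|/2 = 7.
Net area = 91.5 − 7 = 84.5.

84.5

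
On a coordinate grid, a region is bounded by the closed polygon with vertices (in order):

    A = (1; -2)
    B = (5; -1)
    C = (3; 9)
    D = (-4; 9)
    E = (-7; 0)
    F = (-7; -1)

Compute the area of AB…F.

Apply the shoelace (surveyor's) formula: 2A = Σ (x_i·y_{i+1} − x_{i+1}·y_i), indices taken mod 6.
Σ = (9) + (48) + (63) + (63) + (7) + (15) = 205
Area = |Σ|/2 = 102.5.

102.5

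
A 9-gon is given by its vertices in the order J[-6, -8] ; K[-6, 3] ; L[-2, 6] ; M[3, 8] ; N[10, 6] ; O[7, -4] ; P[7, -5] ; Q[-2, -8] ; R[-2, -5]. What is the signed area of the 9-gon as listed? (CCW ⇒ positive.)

J→K: (-6)(3) − (-6)(-8) = -66
K→L: (-6)(6) − (-2)(3) = -30
L→M: (-2)(8) − (3)(6) = -34
M→N: (3)(6) − (10)(8) = -62
N→O: (10)(-4) − (7)(6) = -82
O→P: (7)(-5) − (7)(-4) = -7
P→Q: (7)(-8) − (-2)(-5) = -66
Q→R: (-2)(-5) − (-2)(-8) = -6
R→J: (-2)(-8) − (-6)(-5) = -14
Σ = -367
Signed area = Σ/2 = -183.5 (negative ⇒ clockwise traversal).

-183.5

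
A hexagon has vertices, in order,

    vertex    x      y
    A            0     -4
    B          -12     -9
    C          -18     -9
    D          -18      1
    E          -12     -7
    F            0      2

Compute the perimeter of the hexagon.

|AB| = √((-12)² + (-5)²) = √169 = 13
|BC| = √((-6)² + (0)²) = √36 = 6
|CD| = √((0)² + (10)²) = √100 = 10
|DE| = √((6)² + (-8)²) = √100 = 10
|EF| = √((12)² + (9)²) = √225 = 15
|FA| = √((0)² + (-6)²) = √36 = 6
Perimeter = 13 + 6 + 10 + 10 + 15 + 6 = 60.

60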